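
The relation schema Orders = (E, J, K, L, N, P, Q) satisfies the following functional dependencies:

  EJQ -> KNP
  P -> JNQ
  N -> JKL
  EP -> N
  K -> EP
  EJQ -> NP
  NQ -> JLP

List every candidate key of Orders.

{K}⁺: K→EP adds E, P; P→JNQ adds J, N, Q; N→JKL adds L → {E, J, K, L, N, P, Q}.
{N}⁺: N→JKL adds J, K, L; K→EP adds E, P; P→JNQ adds Q → {E, J, K, L, N, P, Q}.
{P}⁺: P→JNQ adds J, N, Q; N→JKL adds K, L; K→EP adds E → {E, J, K, L, N, P, Q}.
{E, J, Q}⁺: EJQ→KNP adds K, N, P; N→JKL adds L → {E, J, K, L, N, P, Q}. Minimal: {J, Q}⁺ = {J, Q}; {E, Q}⁺ = {E, Q}; {E, J}⁺ = {E, J} — none reach the full schema.
Any other superkey contains one of these as a subset, so there are no further candidate keys.

{K}, {N}, {P}, {E, J, Q}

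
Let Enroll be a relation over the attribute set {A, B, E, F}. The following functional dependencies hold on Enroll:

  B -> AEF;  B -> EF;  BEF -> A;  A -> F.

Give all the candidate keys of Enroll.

{B}

Attribute B never appears on the right-hand side of any dependency, so B must belong to every candidate key.
{B}⁺ = {A, B, E, F}, which is all of the schema, so {B} is the only candidate key.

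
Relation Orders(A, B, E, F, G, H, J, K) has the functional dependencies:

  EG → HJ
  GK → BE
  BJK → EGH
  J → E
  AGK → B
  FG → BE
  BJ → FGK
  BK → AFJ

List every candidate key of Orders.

BJ; BK; FG; GK; BEG

{B, J}⁺: J→E adds E; BJ→FGK adds F, G, K; BK→AFJ adds A; EG→HJ adds H → {A, B, E, F, G, H, J, K}. Minimal: {J}⁺ = {E, J}; {B}⁺ = {B} — none reach the full schema.
{B, K}⁺: BK→AFJ adds A, F, J; BJK→EGH adds E, G, H → {A, B, E, F, G, H, J, K}. Minimal: {K}⁺ = {K}; {B}⁺ = {B} — none reach the full schema.
{F, G}⁺: FG→BE adds B, E; EG→HJ adds H, J; BJ→FGK adds K; BK→AFJ adds A → {A, B, E, F, G, H, J, K}. Minimal: {G}⁺ = {G}; {F}⁺ = {F} — none reach the full schema.
{G, K}⁺: GK→BE adds B, E; BK→AFJ adds A, F, J; EG→HJ adds H → {A, B, E, F, G, H, J, K}. Minimal: {K}⁺ = {K}; {G}⁺ = {G} — none reach the full schema.
{B, E, G}⁺: EG→HJ adds H, J; BJ→FGK adds F, K; BK→AFJ adds A → {A, B, E, F, G, H, J, K}. Minimal: {E, G}⁺ = {E, G, H, J}; {B, G}⁺ = {B, G}; {B, E}⁺ = {B, E} — none reach the full schema.
Any other superkey contains one of these as a subset, so there are no further candidate keys.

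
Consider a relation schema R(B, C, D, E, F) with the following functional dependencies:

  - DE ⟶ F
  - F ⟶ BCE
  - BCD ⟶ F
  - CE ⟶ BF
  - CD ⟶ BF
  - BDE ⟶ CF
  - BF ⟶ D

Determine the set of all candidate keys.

{F}⁺: F→BCE adds B, C, E; BF→D adds D → {B, C, D, E, F}.
{C, D}⁺: CD→BF adds B, F; F→BCE adds E → {B, C, D, E, F}. Minimal: {D}⁺ = {D}; {C}⁺ = {C} — none reach the full schema.
{C, E}⁺: CE→BF adds B, F; BF→D adds D → {B, C, D, E, F}. Minimal: {E}⁺ = {E}; {C}⁺ = {C} — none reach the full schema.
{D, E}⁺: DE→F adds F; F→BCE adds B, C → {B, C, D, E, F}. Minimal: {E}⁺ = {E}; {D}⁺ = {D} — none reach the full schema.

(F); (C, D); (C, E); (D, E)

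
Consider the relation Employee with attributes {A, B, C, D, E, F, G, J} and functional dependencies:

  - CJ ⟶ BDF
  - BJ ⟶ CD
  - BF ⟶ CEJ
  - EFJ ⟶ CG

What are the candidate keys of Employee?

{A, B, F}, {A, B, J}, {A, C, J}, {A, E, F, J}

Attribute A never appears on the right-hand side of any dependency, so A must belong to every candidate key.
{A}⁺ = {A}, which is not all of the schema, so we must add further attributes.
{A, B, F}⁺: BF→CEJ adds C, E, J; EFJ→CG adds G; CJ→BDF adds D → {A, B, C, D, E, F, G, J}. Minimal: {B, F}⁺ = {B, C, D, E, F, G, J}; {A, F}⁺ = {A, F}; {A, B}⁺ = {A, B} — none reach the full schema.
{A, B, J}⁺: BJ→CD adds C, D; CJ→BDF adds F; BF→CEJ adds E; EFJ→CG adds G → {A, B, C, D, E, F, G, J}. Minimal: {B, J}⁺ = {B, C, D, E, F, G, J}; {A, J}⁺ = {A, J}; {A, B}⁺ = {A, B} — none reach the full schema.
{A, C, J}⁺: CJ→BDF adds B, D, F; BF→CEJ adds E; EFJ→CG adds G → {A, B, C, D, E, F, G, J}. Minimal: {C, J}⁺ = {B, C, D, E, F, G, J}; {A, J}⁺ = {A, J}; {A, C}⁺ = {A, C} — none reach the full schema.
{A, E, F, J}⁺: EFJ→CG adds C, G; CJ→BDF adds B, D → {A, B, C, D, E, F, G, J}. Minimal: {E, F, J}⁺ = {B, C, D, E, F, G, J}; {A, F, J}⁺ = {A, F, J}; {A, E, J}⁺ = {A, E, J}; … — none reach the full schema.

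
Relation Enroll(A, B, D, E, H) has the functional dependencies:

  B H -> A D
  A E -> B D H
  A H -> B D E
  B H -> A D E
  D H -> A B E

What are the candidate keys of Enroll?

(A, E), (A, H), (B, H), (D, H)

{A, E}⁺: AE→BDH adds B, D, H → {A, B, D, E, H}. Minimal: {E}⁺ = {E}; {A}⁺ = {A} — none reach the full schema.
{A, H}⁺: AH→BDE adds B, D, E → {A, B, D, E, H}. Minimal: {H}⁺ = {H}; {A}⁺ = {A} — none reach the full schema.
{B, H}⁺: BH→AD adds A, D; AH→BDE adds E → {A, B, D, E, H}. Minimal: {H}⁺ = {H}; {B}⁺ = {B} — none reach the full schema.
{D, H}⁺: DH→ABE adds A, B, E → {A, B, D, E, H}. Minimal: {H}⁺ = {H}; {D}⁺ = {D} — none reach the full schema.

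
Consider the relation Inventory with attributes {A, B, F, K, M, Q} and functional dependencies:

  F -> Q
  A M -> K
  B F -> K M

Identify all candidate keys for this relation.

(A, B, F)

Attributes A, B, F never appear on any right-hand side, so every candidate key must contain {A, B, F}.
{A, B, F}⁺ = {A, B, F, K, M, Q}, which is all of the schema, so {A, B, F} is the only candidate key.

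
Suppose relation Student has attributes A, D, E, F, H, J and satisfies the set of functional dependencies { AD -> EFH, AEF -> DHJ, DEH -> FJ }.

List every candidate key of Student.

{A, D}, {A, E, F}

{A, D}⁺: AD→EFH adds E, F, H; AEF→DHJ adds J → {A, D, E, F, H, J}. Minimal: {D}⁺ = {D}; {A}⁺ = {A} — none reach the full schema.
{A, E, F}⁺: AEF→DHJ adds D, H, J → {A, D, E, F, H, J}. Minimal: {E, F}⁺ = {E, F}; {A, F}⁺ = {A, F}; {A, E}⁺ = {A, E} — none reach the full schema.
Any other superkey contains one of these as a subset, so there are no further candidate keys.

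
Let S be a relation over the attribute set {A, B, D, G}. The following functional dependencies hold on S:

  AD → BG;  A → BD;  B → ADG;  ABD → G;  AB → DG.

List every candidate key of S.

{A}, {B}

{A}⁺: A→BD adds B, D; B→ADG adds G → {A, B, D, G}.
{B}⁺: B→ADG adds A, D, G → {A, B, D, G}.
Any other superkey contains one of these as a subset, so there are no further candidate keys.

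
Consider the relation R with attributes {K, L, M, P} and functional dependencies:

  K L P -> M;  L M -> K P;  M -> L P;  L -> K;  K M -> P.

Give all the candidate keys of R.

{M}, {L, P}

{M}⁺: M→LP adds L, P; L→K adds K → {K, L, M, P}.
{L, P}⁺: L→K adds K; KLP→M adds M → {K, L, M, P}. Minimal: {P}⁺ = {P}; {L}⁺ = {K, L} — none reach the full schema.
Any other superkey contains one of these as a subset, so there are no further candidate keys.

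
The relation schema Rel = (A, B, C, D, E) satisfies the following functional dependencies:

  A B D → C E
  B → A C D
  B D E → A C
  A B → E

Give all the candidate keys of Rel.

{B}⁺: B→ACD adds A, C, D; AB→E adds E → {A, B, C, D, E}.

{B}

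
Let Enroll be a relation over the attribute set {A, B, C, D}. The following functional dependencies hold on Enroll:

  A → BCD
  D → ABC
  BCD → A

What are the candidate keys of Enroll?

(A), (D)

{A}⁺: A→BCD adds B, C, D → {A, B, C, D}.
{D}⁺: D→ABC adds A, B, C → {A, B, C, D}.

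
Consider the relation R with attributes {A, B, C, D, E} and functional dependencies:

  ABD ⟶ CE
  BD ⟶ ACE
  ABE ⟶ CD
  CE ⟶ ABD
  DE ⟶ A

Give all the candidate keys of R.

{B, D}, {C, E}, {A, B, E}

{B, D}⁺: BD→ACE adds A, C, E → {A, B, C, D, E}.
{C, E}⁺: CE→ABD adds A, B, D → {A, B, C, D, E}.
{A, B, E}⁺: ABE→CD adds C, D → {A, B, C, D, E}.
Any other superkey contains one of these as a subset, so there are no further candidate keys.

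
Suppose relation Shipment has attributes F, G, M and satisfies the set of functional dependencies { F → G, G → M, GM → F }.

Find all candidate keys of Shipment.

{F}⁺: F→G adds G; G→M adds M → {F, G, M}.
{G}⁺: G→M adds M; GM→F adds F → {F, G, M}.

{F}; {G}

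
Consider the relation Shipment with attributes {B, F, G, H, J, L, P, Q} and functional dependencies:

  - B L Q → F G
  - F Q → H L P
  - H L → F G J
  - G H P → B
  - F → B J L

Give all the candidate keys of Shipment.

{F, Q}, {B, L, Q}, {H, L, Q}

Attribute Q never appears on the right-hand side of any dependency, so Q must belong to every candidate key.
{Q}⁺ = {Q}, which is not all of the schema, so we must add further attributes.
{F, Q}⁺: FQ→HLP adds H, L, P; HL→FGJ adds G, J; GHP→B adds B → {B, F, G, H, J, L, P, Q}. Minimal: {Q}⁺ = {Q}; {F}⁺ = {B, F, J, L} — none reach the full schema.
{B, L, Q}⁺: BLQ→FG adds F, G; FQ→HLP adds H, P; HL→FGJ adds J → {B, F, G, H, J, L, P, Q}. Minimal: {L, Q}⁺ = {L, Q}; {B, Q}⁺ = {B, Q}; {B, L}⁺ = {B, L} — none reach the full schema.
{H, L, Q}⁺: HL→FGJ adds F, G, J; F→BJL adds B; FQ→HLP adds P → {B, F, G, H, J, L, P, Q}. Minimal: {L, Q}⁺ = {L, Q}; {H, Q}⁺ = {H, Q}; {H, L}⁺ = {B, F, G, H, J, L} — none reach the full schema.
Any other superkey contains one of these as a subset, so there are no further candidate keys.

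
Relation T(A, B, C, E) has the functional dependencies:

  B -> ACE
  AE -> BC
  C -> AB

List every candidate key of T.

B, C, AE

{B}⁺: B→ACE adds A, C, E → {A, B, C, E}.
{C}⁺: C→AB adds A, B; B→ACE adds E → {A, B, C, E}.
{A, E}⁺: AE→BC adds B, C → {A, B, C, E}.
Any other superkey contains one of these as a subset, so there are no further candidate keys.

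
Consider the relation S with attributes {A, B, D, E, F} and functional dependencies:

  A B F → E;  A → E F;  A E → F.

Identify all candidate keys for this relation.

(A, B, D)

Attributes A, B, D never appear on any right-hand side, so every candidate key must contain {A, B, D}.
{A, B, D}⁺ = {A, B, D, E, F}, which is all of the schema, so {A, B, D} is the only candidate key.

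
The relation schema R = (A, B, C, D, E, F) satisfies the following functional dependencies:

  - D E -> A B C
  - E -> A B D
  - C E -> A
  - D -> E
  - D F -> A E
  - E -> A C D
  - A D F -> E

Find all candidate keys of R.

Attribute F never appears on the right-hand side of any dependency, so F must belong to every candidate key.
{F}⁺ = {F}, which is not all of the schema, so we must add further attributes.
{D, F}⁺: D→E adds E; DF→AE adds A; E→ACD adds C; DE→ABC adds B → {A, B, C, D, E, F}. Minimal: {F}⁺ = {F}; {D}⁺ = {A, B, C, D, E} — none reach the full schema.
{E, F}⁺: E→ABD adds A, B, D; E→ACD adds C → {A, B, C, D, E, F}. Minimal: {F}⁺ = {F}; {E}⁺ = {A, B, C, D, E} — none reach the full schema.

{D, F}, {E, F}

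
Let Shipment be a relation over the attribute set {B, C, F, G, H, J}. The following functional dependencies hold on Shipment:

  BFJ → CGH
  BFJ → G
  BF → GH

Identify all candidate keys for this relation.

Attributes B, F, J never appear on any right-hand side, so every candidate key must contain {B, F, J}.
{B, F, J}⁺ = {B, C, F, G, H, J}, which is all of the schema, so {B, F, J} is the only candidate key.

BFJ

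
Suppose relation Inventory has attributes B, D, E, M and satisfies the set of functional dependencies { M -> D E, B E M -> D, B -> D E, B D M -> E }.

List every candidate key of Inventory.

Attributes B, M never appear on any right-hand side, so every candidate key must contain {B, M}.
{B, M}⁺ = {B, D, E, M}, which is all of the schema, so {B, M} is the only candidate key.

BM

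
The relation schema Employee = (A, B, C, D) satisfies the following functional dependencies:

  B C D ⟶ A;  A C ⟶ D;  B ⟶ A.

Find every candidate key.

Attributes B, C never appear on any right-hand side, so every candidate key must contain {B, C}.
{B, C}⁺ = {A, B, C, D}, which is all of the schema, so {B, C} is the only candidate key.

BC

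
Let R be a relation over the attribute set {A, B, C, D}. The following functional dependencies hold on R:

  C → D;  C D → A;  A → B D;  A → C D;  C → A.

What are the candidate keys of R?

{A}, {C}

{A}⁺: A→BD adds B, D; A→CD adds C → {A, B, C, D}.
{C}⁺: C→D adds D; CD→A adds A; A→BD adds B → {A, B, C, D}.
Any other superkey contains one of these as a subset, so there are no further candidate keys.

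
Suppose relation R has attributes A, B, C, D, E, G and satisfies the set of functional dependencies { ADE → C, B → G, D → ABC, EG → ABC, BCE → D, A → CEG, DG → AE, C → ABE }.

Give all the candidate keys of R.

{A}, {C}, {D}, {B, E}, {E, G}

{A}⁺: A→CEG adds C, E, G; C→ABE adds B; BCE→D adds D → {A, B, C, D, E, G}.
{C}⁺: C→ABE adds A, B, E; B→G adds G; BCE→D adds D → {A, B, C, D, E, G}.
{D}⁺: D→ABC adds A, B, C; A→CEG adds E, G → {A, B, C, D, E, G}.
{B, E}⁺: B→G adds G; EG→ABC adds A, C; BCE→D adds D → {A, B, C, D, E, G}. Minimal: {E}⁺ = {E}; {B}⁺ = {B, G} — none reach the full schema.
{E, G}⁺: EG→ABC adds A, B, C; BCE→D adds D → {A, B, C, D, E, G}. Minimal: {G}⁺ = {G}; {E}⁺ = {E} — none reach the full schema.
Any other superkey contains one of these as a subset, so there are no further candidate keys.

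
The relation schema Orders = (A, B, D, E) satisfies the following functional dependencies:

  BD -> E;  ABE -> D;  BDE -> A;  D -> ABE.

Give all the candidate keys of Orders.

{D}, {A, B, E}

{D}⁺: D→ABE adds A, B, E → {A, B, D, E}.
{A, B, E}⁺: ABE→D adds D → {A, B, D, E}.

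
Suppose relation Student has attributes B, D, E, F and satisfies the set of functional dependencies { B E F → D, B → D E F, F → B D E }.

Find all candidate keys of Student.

{B}, {F}

{B}⁺: B→DEF adds D, E, F → {B, D, E, F}.
{F}⁺: F→BDE adds B, D, E → {B, D, E, F}.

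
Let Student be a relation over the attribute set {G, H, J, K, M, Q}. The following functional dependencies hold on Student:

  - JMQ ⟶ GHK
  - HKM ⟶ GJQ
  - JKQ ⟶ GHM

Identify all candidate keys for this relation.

HKM, JKQ, JMQ

{H, K, M}⁺: HKM→GJQ adds G, J, Q → {G, H, J, K, M, Q}. Minimal: {K, M}⁺ = {K, M}; {H, M}⁺ = {H, M}; {H, K}⁺ = {H, K} — none reach the full schema.
{J, K, Q}⁺: JKQ→GHM adds G, H, M → {G, H, J, K, M, Q}. Minimal: {K, Q}⁺ = {K, Q}; {J, Q}⁺ = {J, Q}; {J, K}⁺ = {J, K} — none reach the full schema.
{J, M, Q}⁺: JMQ→GHK adds G, H, K → {G, H, J, K, M, Q}. Minimal: {M, Q}⁺ = {M, Q}; {J, Q}⁺ = {J, Q}; {J, M}⁺ = {J, M} — none reach the full schema.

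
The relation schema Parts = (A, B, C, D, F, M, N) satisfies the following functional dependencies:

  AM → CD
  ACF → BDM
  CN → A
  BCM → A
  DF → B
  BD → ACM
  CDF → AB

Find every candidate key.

{C, F, N}⁺: CN→A adds A; ACF→BDM adds B, D, M → {A, B, C, D, F, M, N}. Minimal: {F, N}⁺ = {F, N}; {C, N}⁺ = {A, C, N}; {C, F}⁺ = {C, F} — none reach the full schema.
{D, F, N}⁺: DF→B adds B; BD→ACM adds A, C, M → {A, B, C, D, F, M, N}. Minimal: {F, N}⁺ = {F, N}; {D, N}⁺ = {D, N}; {D, F}⁺ = {A, B, C, D, F, M} — none reach the full schema.
{A, F, M, N}⁺: AM→CD adds C, D; ACF→BDM adds B → {A, B, C, D, F, M, N}. Minimal: {F, M, N}⁺ = {F, M, N}; {A, M, N}⁺ = {A, C, D, M, N}; {A, F, N}⁺ = {A, F, N}; … — none reach the full schema.

{C, F, N}, {D, F, N}, {A, F, M, N}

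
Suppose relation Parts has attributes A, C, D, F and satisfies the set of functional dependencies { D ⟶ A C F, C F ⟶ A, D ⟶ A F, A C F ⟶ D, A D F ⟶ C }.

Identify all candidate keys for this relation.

{D}; {C, F}

{D}⁺: D→ACF adds A, C, F → {A, C, D, F}.
{C, F}⁺: CF→A adds A; ACF→D adds D → {A, C, D, F}. Minimal: {F}⁺ = {F}; {C}⁺ = {C} — none reach the full schema.
Any other superkey contains one of these as a subset, so there are no further candidate keys.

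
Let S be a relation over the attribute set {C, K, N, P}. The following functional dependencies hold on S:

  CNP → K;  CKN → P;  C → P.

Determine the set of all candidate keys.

{C, N}

{C, N}⁺: C→P adds P; CNP→K adds K → {C, K, N, P}. Minimal: {N}⁺ = {N}; {C}⁺ = {C, P} — none reach the full schema.
No other minimal superkey exists.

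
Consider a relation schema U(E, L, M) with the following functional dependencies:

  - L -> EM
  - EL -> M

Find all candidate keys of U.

{L}

{L}⁺: L→EM adds E, M → {E, L, M}.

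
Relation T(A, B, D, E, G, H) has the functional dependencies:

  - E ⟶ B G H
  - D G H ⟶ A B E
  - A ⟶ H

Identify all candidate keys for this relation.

Attribute D never appears on the right-hand side of any dependency, so D must belong to every candidate key.
{D}⁺ = {D}, which is not all of the schema, so we must add further attributes.
{D, E}⁺: E→BGH adds B, G, H; DGH→ABE adds A → {A, B, D, E, G, H}. Minimal: {E}⁺ = {B, E, G, H}; {D}⁺ = {D} — none reach the full schema.
{A, D, G}⁺: A→H adds H; DGH→ABE adds B, E → {A, B, D, E, G, H}. Minimal: {D, G}⁺ = {D, G}; {A, G}⁺ = {A, G, H}; {A, D}⁺ = {A, D, H} — none reach the full schema.
{D, G, H}⁺: DGH→ABE adds A, B, E → {A, B, D, E, G, H}. Minimal: {G, H}⁺ = {G, H}; {D, H}⁺ = {D, H}; {D, G}⁺ = {D, G} — none reach the full schema.
Any other superkey contains one of these as a subset, so there are no further candidate keys.

{D, E}; {A, D, G}; {D, G, H}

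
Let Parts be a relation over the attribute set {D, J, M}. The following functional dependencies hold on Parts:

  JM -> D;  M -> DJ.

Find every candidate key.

Attribute M never appears on the right-hand side of any dependency, so M must belong to every candidate key.
{M}⁺ = {D, J, M}, which is all of the schema, so {M} is the only candidate key.

{M}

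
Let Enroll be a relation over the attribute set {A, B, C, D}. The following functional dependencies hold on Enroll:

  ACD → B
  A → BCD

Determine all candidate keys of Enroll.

{A}

Attribute A never appears on the right-hand side of any dependency, so A must belong to every candidate key.
{A}⁺ = {A, B, C, D}, which is all of the schema, so {A} is the only candidate key.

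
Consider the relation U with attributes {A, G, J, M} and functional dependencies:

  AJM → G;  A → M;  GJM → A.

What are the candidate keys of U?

(A, J), (G, J, M)

Attribute J never appears on the right-hand side of any dependency, so J must belong to every candidate key.
{J}⁺ = {J}, which is not all of the schema, so we must add further attributes.
{A, J}⁺: A→M adds M; AJM→G adds G → {A, G, J, M}. Minimal: {J}⁺ = {J}; {A}⁺ = {A, M} — none reach the full schema.
{G, J, M}⁺: GJM→A adds A → {A, G, J, M}. Minimal: {J, M}⁺ = {J, M}; {G, M}⁺ = {G, M}; {G, J}⁺ = {G, J} — none reach the full schema.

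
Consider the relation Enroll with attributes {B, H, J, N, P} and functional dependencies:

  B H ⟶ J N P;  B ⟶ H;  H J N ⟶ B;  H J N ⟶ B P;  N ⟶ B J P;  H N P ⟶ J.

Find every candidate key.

{B}; {N}

{B}⁺: B→H adds H; BH→JNP adds J, N, P → {B, H, J, N, P}.
{N}⁺: N→BJP adds B, J, P; B→H adds H → {B, H, J, N, P}.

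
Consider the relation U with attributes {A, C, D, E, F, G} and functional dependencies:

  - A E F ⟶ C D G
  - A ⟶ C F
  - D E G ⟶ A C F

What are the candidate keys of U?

AE, DEG

Attribute E never appears on the right-hand side of any dependency, so E must belong to every candidate key.
{E}⁺ = {E}, which is not all of the schema, so we must add further attributes.
{A, E}⁺: A→CF adds C, F; AEF→CDG adds D, G → {A, C, D, E, F, G}.
{D, E, G}⁺: DEG→ACF adds A, C, F → {A, C, D, E, F, G}.
Any other superkey contains one of these as a subset, so there are no further candidate keys.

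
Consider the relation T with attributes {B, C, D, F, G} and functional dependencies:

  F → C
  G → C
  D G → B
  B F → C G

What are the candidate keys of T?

Attributes D, F never appear on any right-hand side, so every candidate key must contain {D, F}.
{D, F}⁺ = {C, D, F}, which is not all of the schema, so we must add further attributes.
{B, D, F}⁺: F→C adds C; BF→CG adds G → {B, C, D, F, G}.
{D, F, G}⁺: F→C adds C; DG→B adds B → {B, C, D, F, G}.

{B, D, F}; {D, F, G}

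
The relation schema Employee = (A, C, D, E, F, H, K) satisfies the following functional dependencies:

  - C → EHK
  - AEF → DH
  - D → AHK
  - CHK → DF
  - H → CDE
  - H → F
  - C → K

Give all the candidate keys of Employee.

{C}⁺: C→EHK adds E, H, K; CHK→DF adds D, F; D→AHK adds A → {A, C, D, E, F, H, K}.
{D}⁺: D→AHK adds A, H, K; H→CDE adds C, E; H→F adds F → {A, C, D, E, F, H, K}.
{H}⁺: H→CDE adds C, D, E; H→F adds F; C→K adds K; D→AHK adds A → {A, C, D, E, F, H, K}.
{A, E, F}⁺: AEF→DH adds D, H; D→AHK adds K; H→CDE adds C → {A, C, D, E, F, H, K}.

(C); (D); (H); (A, E, F)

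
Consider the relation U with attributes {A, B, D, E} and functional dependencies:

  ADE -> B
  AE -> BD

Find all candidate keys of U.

AE

{A, E}⁺: AE→BD adds B, D → {A, B, D, E}.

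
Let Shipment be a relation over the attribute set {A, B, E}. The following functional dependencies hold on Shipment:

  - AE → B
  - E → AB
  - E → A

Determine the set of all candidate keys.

{E}⁺: E→AB adds A, B → {A, B, E}.
No other minimal superkey exists.

{E}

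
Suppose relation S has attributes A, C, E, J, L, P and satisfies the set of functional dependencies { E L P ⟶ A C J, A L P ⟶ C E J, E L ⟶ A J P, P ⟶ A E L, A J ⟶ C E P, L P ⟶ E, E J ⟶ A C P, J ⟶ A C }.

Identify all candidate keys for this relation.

J, P, EL

{J}⁺: J→AC adds A, C; AJ→CEP adds E, P; P→AEL adds L → {A, C, E, J, L, P}.
{P}⁺: P→AEL adds A, E, L; ELP→ACJ adds C, J → {A, C, E, J, L, P}.
{E, L}⁺: EL→AJP adds A, J, P; AJ→CEP adds C → {A, C, E, J, L, P}. Minimal: {L}⁺ = {L}; {E}⁺ = {E} — none reach the full schema.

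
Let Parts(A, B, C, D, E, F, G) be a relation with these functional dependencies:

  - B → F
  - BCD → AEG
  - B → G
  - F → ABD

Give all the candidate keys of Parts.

BC, CF

Attribute C never appears on the right-hand side of any dependency, so C must belong to every candidate key.
{C}⁺ = {C}, which is not all of the schema, so we must add further attributes.
{B, C}⁺: B→F adds F; B→G adds G; F→ABD adds A, D; BCD→AEG adds E → {A, B, C, D, E, F, G}. Minimal: {C}⁺ = {C}; {B}⁺ = {A, B, D, F, G} — none reach the full schema.
{C, F}⁺: F→ABD adds A, B, D; BCD→AEG adds E, G → {A, B, C, D, E, F, G}. Minimal: {F}⁺ = {A, B, D, F, G}; {C}⁺ = {C} — none reach the full schema.
Any other superkey contains one of these as a subset, so there are no further candidate keys.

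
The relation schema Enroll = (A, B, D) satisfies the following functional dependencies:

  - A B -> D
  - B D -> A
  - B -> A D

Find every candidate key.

Attribute B never appears on the right-hand side of any dependency, so B must belong to every candidate key.
{B}⁺ = {A, B, D}, which is all of the schema, so {B} is the only candidate key.

(B)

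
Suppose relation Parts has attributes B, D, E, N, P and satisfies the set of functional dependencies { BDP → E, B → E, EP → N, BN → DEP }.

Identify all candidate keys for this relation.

Attribute B never appears on the right-hand side of any dependency, so B must belong to every candidate key.
{B}⁺ = {B, E}, which is not all of the schema, so we must add further attributes.
{B, N}⁺: B→E adds E; BN→DEP adds D, P → {B, D, E, N, P}. Minimal: {N}⁺ = {N}; {B}⁺ = {B, E} — none reach the full schema.
{B, P}⁺: B→E adds E; EP→N adds N; BN→DEP adds D → {B, D, E, N, P}. Minimal: {P}⁺ = {P}; {B}⁺ = {B, E} — none reach the full schema.
Any other superkey contains one of these as a subset, so there are no further candidate keys.

{B, N}, {B, P}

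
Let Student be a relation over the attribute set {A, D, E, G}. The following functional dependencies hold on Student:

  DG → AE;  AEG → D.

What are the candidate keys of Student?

{D, G}; {A, E, G}

Attribute G never appears on the right-hand side of any dependency, so G must belong to every candidate key.
{G}⁺ = {G}, which is not all of the schema, so we must add further attributes.
{D, G}⁺: DG→AE adds A, E → {A, D, E, G}. Minimal: {G}⁺ = {G}; {D}⁺ = {D} — none reach the full schema.
{A, E, G}⁺: AEG→D adds D → {A, D, E, G}. Minimal: {E, G}⁺ = {E, G}; {A, G}⁺ = {A, G}; {A, E}⁺ = {A, E} — none reach the full schema.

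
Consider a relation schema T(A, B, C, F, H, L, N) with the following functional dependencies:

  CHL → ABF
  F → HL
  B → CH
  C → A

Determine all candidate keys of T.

{B, F, N}⁺: F→HL adds H, L; B→CH adds C; C→A adds A → {A, B, C, F, H, L, N}.
{B, L, N}⁺: B→CH adds C, H; C→A adds A; CHL→ABF adds F → {A, B, C, F, H, L, N}.
{C, F, N}⁺: F→HL adds H, L; C→A adds A; CHL→ABF adds B → {A, B, C, F, H, L, N}.
{C, H, L, N}⁺: CHL→ABF adds A, B, F → {A, B, C, F, H, L, N}.

(B, F, N), (B, L, N), (C, F, N), (C, H, L, N)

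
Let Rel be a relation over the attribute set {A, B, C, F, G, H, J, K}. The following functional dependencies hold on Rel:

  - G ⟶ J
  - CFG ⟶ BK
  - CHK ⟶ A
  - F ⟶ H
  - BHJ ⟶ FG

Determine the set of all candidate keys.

{C, F, G}, {B, C, F, J}, {B, C, G, H}, {B, C, H, J}

Attribute C never appears on the right-hand side of any dependency, so C must belong to every candidate key.
{C}⁺ = {C}, which is not all of the schema, so we must add further attributes.
{C, F, G}⁺: G→J adds J; CFG→BK adds B, K; F→H adds H; CHK→A adds A → {A, B, C, F, G, H, J, K}. Minimal: {F, G}⁺ = {F, G, H, J}; {C, G}⁺ = {C, G, J}; {C, F}⁺ = {C, F, H} — none reach the full schema.
{B, C, F, J}⁺: F→H adds H; BHJ→FG adds G; CFG→BK adds K; CHK→A adds A → {A, B, C, F, G, H, J, K}. Minimal: {C, F, J}⁺ = {C, F, H, J}; {B, F, J}⁺ = {B, F, G, H, J}; {B, C, J}⁺ = {B, C, J}; … — none reach the full schema.
{B, C, G, H}⁺: G→J adds J; BHJ→FG adds F; CFG→BK adds K; CHK→A adds A → {A, B, C, F, G, H, J, K}. Minimal: {C, G, H}⁺ = {C, G, H, J}; {B, G, H}⁺ = {B, F, G, H, J}; {B, C, H}⁺ = {B, C, H}; … — none reach the full schema.
{B, C, H, J}⁺: BHJ→FG adds F, G; CFG→BK adds K; CHK→A adds A → {A, B, C, F, G, H, J, K}. Minimal: {C, H, J}⁺ = {C, H, J}; {B, H, J}⁺ = {B, F, G, H, J}; {B, C, J}⁺ = {B, C, J}; … — none reach the full schema.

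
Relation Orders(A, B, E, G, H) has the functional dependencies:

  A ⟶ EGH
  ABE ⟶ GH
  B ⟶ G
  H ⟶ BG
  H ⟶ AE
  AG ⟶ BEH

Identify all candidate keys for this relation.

{A}⁺: A→EGH adds E, G, H; H→BG adds B → {A, B, E, G, H}.
{H}⁺: H→BG adds B, G; H→AE adds A, E → {A, B, E, G, H}.

A; H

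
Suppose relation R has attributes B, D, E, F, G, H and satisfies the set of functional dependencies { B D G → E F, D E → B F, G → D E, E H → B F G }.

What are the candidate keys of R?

Attribute H never appears on the right-hand side of any dependency, so H must belong to every candidate key.
{H}⁺ = {H}, which is not all of the schema, so we must add further attributes.
{E, H}⁺: EH→BFG adds B, F, G; G→DE adds D → {B, D, E, F, G, H}. Minimal: {H}⁺ = {H}; {E}⁺ = {E} — none reach the full schema.
{G, H}⁺: G→DE adds D, E; EH→BFG adds B, F → {B, D, E, F, G, H}. Minimal: {H}⁺ = {H}; {G}⁺ = {B, D, E, F, G} — none reach the full schema.
Any other superkey contains one of these as a subset, so there are no further candidate keys.

{E, H}; {G, H}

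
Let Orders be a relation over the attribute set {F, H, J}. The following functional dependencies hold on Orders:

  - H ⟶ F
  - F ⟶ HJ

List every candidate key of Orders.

{F}, {H}

{F}⁺: F→HJ adds H, J → {F, H, J}.
{H}⁺: H→F adds F; F→HJ adds J → {F, H, J}.
Any other superkey contains one of these as a subset, so there are no further candidate keys.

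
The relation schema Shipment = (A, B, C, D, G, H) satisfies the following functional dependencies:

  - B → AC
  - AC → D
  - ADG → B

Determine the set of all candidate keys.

{B, G, H}⁺: B→AC adds A, C; AC→D adds D → {A, B, C, D, G, H}. Minimal: {G, H}⁺ = {G, H}; {B, H}⁺ = {A, B, C, D, H}; {B, G}⁺ = {A, B, C, D, G} — none reach the full schema.
{A, C, G, H}⁺: AC→D adds D; ADG→B adds B → {A, B, C, D, G, H}. Minimal: {C, G, H}⁺ = {C, G, H}; {A, G, H}⁺ = {A, G, H}; {A, C, H}⁺ = {A, C, D, H}; … — none reach the full schema.
{A, D, G, H}⁺: ADG→B adds B; B→AC adds C → {A, B, C, D, G, H}. Minimal: {D, G, H}⁺ = {D, G, H}; {A, G, H}⁺ = {A, G, H}; {A, D, H}⁺ = {A, D, H}; … — none reach the full schema.

{B, G, H}, {A, C, G, H}, {A, D, G, H}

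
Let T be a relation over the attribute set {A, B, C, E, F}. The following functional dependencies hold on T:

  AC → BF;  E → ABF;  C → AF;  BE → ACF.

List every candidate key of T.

{E}

Attribute E never appears on the right-hand side of any dependency, so E must belong to every candidate key.
{E}⁺ = {A, B, C, E, F}, which is all of the schema, so {E} is the only candidate key.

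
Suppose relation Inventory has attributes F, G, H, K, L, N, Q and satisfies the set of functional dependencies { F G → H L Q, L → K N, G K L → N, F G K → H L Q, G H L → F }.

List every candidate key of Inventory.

FG; GHL

Attribute G never appears on the right-hand side of any dependency, so G must belong to every candidate key.
{G}⁺ = {G}, which is not all of the schema, so we must add further attributes.
{F, G}⁺: FG→HLQ adds H, L, Q; L→KN adds K, N → {F, G, H, K, L, N, Q}. Minimal: {G}⁺ = {G}; {F}⁺ = {F} — none reach the full schema.
{G, H, L}⁺: L→KN adds K, N; GHL→F adds F; FG→HLQ adds Q → {F, G, H, K, L, N, Q}. Minimal: {H, L}⁺ = {H, K, L, N}; {G, L}⁺ = {G, K, L, N}; {G, H}⁺ = {G, H} — none reach the full schema.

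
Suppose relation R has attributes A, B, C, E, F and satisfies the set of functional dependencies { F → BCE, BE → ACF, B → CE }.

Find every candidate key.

{B}, {F}

{B}⁺: B→CE adds C, E; BE→ACF adds A, F → {A, B, C, E, F}.
{F}⁺: F→BCE adds B, C, E; BE→ACF adds A → {A, B, C, E, F}.
Any other superkey contains one of these as a subset, so there are no further candidate keys.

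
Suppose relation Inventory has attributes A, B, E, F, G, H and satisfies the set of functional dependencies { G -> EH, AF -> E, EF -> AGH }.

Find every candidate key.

Attributes B, F never appear on any right-hand side, so every candidate key must contain {B, F}.
{B, F}⁺ = {B, F}, which is not all of the schema, so we must add further attributes.
{A, B, F}⁺: AF→E adds E; EF→AGH adds G, H → {A, B, E, F, G, H}. Minimal: {B, F}⁺ = {B, F}; {A, F}⁺ = {A, E, F, G, H}; {A, B}⁺ = {A, B} — none reach the full schema.
{B, E, F}⁺: EF→AGH adds A, G, H → {A, B, E, F, G, H}. Minimal: {E, F}⁺ = {A, E, F, G, H}; {B, F}⁺ = {B, F}; {B, E}⁺ = {B, E} — none reach the full schema.
{B, F, G}⁺: G→EH adds E, H; EF→AGH adds A → {A, B, E, F, G, H}. Minimal: {F, G}⁺ = {A, E, F, G, H}; {B, G}⁺ = {B, E, G, H}; {B, F}⁺ = {B, F} — none reach the full schema.

{A, B, F}, {B, E, F}, {B, F, G}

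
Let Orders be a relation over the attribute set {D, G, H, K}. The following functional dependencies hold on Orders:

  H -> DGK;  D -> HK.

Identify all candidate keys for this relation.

D; H

{D}⁺: D→HK adds H, K; H→DGK adds G → {D, G, H, K}.
{H}⁺: H→DGK adds D, G, K → {D, G, H, K}.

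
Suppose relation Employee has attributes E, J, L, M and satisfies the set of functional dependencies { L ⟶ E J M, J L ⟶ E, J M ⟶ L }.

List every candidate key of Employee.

(L), (J, M)

{L}⁺: L→EJM adds E, J, M → {E, J, L, M}.
{J, M}⁺: JM→L adds L; L→EJM adds E → {E, J, L, M}. Minimal: {M}⁺ = {M}; {J}⁺ = {J} — none reach the full schema.
Any other superkey contains one of these as a subset, so there are no further candidate keys.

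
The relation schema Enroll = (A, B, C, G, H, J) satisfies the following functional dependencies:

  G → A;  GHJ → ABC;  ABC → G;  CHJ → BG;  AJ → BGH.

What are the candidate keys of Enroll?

{A, J}; {G, J}; {C, H, J}

{A, J}⁺: AJ→BGH adds B, G, H; GHJ→ABC adds C → {A, B, C, G, H, J}. Minimal: {J}⁺ = {J}; {A}⁺ = {A} — none reach the full schema.
{G, J}⁺: G→A adds A; AJ→BGH adds B, H; GHJ→ABC adds C → {A, B, C, G, H, J}. Minimal: {J}⁺ = {J}; {G}⁺ = {A, G} — none reach the full schema.
{C, H, J}⁺: CHJ→BG adds B, G; G→A adds A → {A, B, C, G, H, J}. Minimal: {H, J}⁺ = {H, J}; {C, J}⁺ = {C, J}; {C, H}⁺ = {C, H} — none reach the full schema.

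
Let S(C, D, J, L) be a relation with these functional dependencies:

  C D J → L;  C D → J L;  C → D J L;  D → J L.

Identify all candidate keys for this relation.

C

Attribute C never appears on the right-hand side of any dependency, so C must belong to every candidate key.
{C}⁺ = {C, D, J, L}, which is all of the schema, so {C} is the only candidate key.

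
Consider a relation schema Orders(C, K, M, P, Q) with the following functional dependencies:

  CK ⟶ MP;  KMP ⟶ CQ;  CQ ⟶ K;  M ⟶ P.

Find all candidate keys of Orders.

{C, K}⁺: CK→MP adds M, P; KMP→CQ adds Q → {C, K, M, P, Q}.
{C, Q}⁺: CQ→K adds K; CK→MP adds M, P → {C, K, M, P, Q}.
{K, M}⁺: M→P adds P; KMP→CQ adds C, Q → {C, K, M, P, Q}.

(C, K); (C, Q); (K, M)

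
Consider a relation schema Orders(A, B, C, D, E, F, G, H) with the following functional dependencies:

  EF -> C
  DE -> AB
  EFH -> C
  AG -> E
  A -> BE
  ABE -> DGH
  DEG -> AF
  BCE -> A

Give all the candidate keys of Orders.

{A}; {D, E}; {B, C, E}; {B, E, F}

{A}⁺: A→BE adds B, E; ABE→DGH adds D, G, H; DEG→AF adds F; EF→C adds C → {A, B, C, D, E, F, G, H}.
{D, E}⁺: DE→AB adds A, B; ABE→DGH adds G, H; DEG→AF adds F; EF→C adds C → {A, B, C, D, E, F, G, H}. Minimal: {E}⁺ = {E}; {D}⁺ = {D} — none reach the full schema.
{B, C, E}⁺: BCE→A adds A; ABE→DGH adds D, G, H; DEG→AF adds F → {A, B, C, D, E, F, G, H}. Minimal: {C, E}⁺ = {C, E}; {B, E}⁺ = {B, E}; {B, C}⁺ = {B, C} — none reach the full schema.
{B, E, F}⁺: EF→C adds C; BCE→A adds A; ABE→DGH adds D, G, H → {A, B, C, D, E, F, G, H}. Minimal: {E, F}⁺ = {C, E, F}; {B, F}⁺ = {B, F}; {B, E}⁺ = {B, E} — none reach the full schema.
Any other superkey contains one of these as a subset, so there are no further candidate keys.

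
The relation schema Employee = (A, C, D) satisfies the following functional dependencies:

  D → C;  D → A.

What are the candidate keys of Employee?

{D}

Attribute D never appears on the right-hand side of any dependency, so D must belong to every candidate key.
{D}⁺ = {A, C, D}, which is all of the schema, so {D} is the only candidate key.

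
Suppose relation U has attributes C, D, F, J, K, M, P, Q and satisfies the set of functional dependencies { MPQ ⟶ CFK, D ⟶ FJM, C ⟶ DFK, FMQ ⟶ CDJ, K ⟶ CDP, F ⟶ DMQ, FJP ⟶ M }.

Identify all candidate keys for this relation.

C, D, F, K, MPQ

{C}⁺: C→DFK adds D, F, K; K→CDP adds P; F→DMQ adds M, Q; D→FJM adds J → {C, D, F, J, K, M, P, Q}.
{D}⁺: D→FJM adds F, J, M; F→DMQ adds Q; FMQ→CDJ adds C; C→DFK adds K; K→CDP adds P → {C, D, F, J, K, M, P, Q}.
{F}⁺: F→DMQ adds D, M, Q; D→FJM adds J; FMQ→CDJ adds C; C→DFK adds K; K→CDP adds P → {C, D, F, J, K, M, P, Q}.
{K}⁺: K→CDP adds C, D, P; D→FJM adds F, J, M; F→DMQ adds Q → {C, D, F, J, K, M, P, Q}.
{M, P, Q}⁺: MPQ→CFK adds C, F, K; C→DFK adds D; FMQ→CDJ adds J → {C, D, F, J, K, M, P, Q}. Minimal: {P, Q}⁺ = {P, Q}; {M, Q}⁺ = {M, Q}; {M, P}⁺ = {M, P} — none reach the full schema.
Any other superkey contains one of these as a subset, so there are no further candidate keys.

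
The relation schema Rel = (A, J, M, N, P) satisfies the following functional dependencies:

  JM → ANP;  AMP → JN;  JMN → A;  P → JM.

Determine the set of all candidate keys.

{P}⁺: P→JM adds J, M; JM→ANP adds A, N → {A, J, M, N, P}.
{J, M}⁺: JM→ANP adds A, N, P → {A, J, M, N, P}. Minimal: {M}⁺ = {M}; {J}⁺ = {J} — none reach the full schema.
Any other superkey contains one of these as a subset, so there are no further candidate keys.

{P}; {J, M}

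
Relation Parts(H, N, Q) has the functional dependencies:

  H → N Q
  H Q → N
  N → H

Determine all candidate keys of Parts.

(H), (N)

{H}⁺: H→NQ adds N, Q → {H, N, Q}.
{N}⁺: N→H adds H; H→NQ adds Q → {H, N, Q}.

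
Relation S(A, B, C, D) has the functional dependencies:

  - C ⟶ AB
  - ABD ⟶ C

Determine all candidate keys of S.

CD; ABD

Attribute D never appears on the right-hand side of any dependency, so D must belong to every candidate key.
{D}⁺ = {D}, which is not all of the schema, so we must add further attributes.
{C, D}⁺: C→AB adds A, B → {A, B, C, D}. Minimal: {D}⁺ = {D}; {C}⁺ = {A, B, C} — none reach the full schema.
{A, B, D}⁺: ABD→C adds C → {A, B, C, D}. Minimal: {B, D}⁺ = {B, D}; {A, D}⁺ = {A, D}; {A, B}⁺ = {A, B} — none reach the full schema.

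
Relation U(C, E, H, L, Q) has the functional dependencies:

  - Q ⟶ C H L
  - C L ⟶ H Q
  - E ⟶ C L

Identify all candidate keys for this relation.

{E}

Attribute E never appears on the right-hand side of any dependency, so E must belong to every candidate key.
{E}⁺ = {C, E, H, L, Q}, which is all of the schema, so {E} is the only candidate key.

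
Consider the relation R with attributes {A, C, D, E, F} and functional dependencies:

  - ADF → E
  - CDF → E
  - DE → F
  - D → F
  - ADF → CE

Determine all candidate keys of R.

(A, D)

Attributes A, D never appear on any right-hand side, so every candidate key must contain {A, D}.
{A, D}⁺ = {A, C, D, E, F}, which is all of the schema, so {A, D} is the only candidate key.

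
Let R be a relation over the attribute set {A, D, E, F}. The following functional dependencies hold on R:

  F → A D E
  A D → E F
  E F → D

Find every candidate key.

{F}⁺: F→ADE adds A, D, E → {A, D, E, F}.
{A, D}⁺: AD→EF adds E, F → {A, D, E, F}. Minimal: {D}⁺ = {D}; {A}⁺ = {A} — none reach the full schema.
Any other superkey contains one of these as a subset, so there are no further candidate keys.

F; AD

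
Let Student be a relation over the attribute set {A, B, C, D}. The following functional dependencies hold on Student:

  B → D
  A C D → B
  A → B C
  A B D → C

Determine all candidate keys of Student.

A

Attribute A never appears on the right-hand side of any dependency, so A must belong to every candidate key.
{A}⁺ = {A, B, C, D}, which is all of the schema, so {A} is the only candidate key.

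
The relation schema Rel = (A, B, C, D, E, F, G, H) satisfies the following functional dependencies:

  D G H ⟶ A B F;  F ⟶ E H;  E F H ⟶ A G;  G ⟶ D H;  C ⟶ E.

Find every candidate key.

Attribute C never appears on the right-hand side of any dependency, so C must belong to every candidate key.
{C}⁺ = {C, E}, which is not all of the schema, so we must add further attributes.
{C, F}⁺: F→EH adds E, H; EFH→AG adds A, G; G→DH adds D; DGH→ABF adds B → {A, B, C, D, E, F, G, H}. Minimal: {F}⁺ = {A, B, D, E, F, G, H}; {C}⁺ = {C, E} — none reach the full schema.
{C, G}⁺: G→DH adds D, H; C→E adds E; DGH→ABF adds A, B, F → {A, B, C, D, E, F, G, H}. Minimal: {G}⁺ = {A, B, D, E, F, G, H}; {C}⁺ = {C, E} — none reach the full schema.
Any other superkey contains one of these as a subset, so there are no further candidate keys.

CF; CG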